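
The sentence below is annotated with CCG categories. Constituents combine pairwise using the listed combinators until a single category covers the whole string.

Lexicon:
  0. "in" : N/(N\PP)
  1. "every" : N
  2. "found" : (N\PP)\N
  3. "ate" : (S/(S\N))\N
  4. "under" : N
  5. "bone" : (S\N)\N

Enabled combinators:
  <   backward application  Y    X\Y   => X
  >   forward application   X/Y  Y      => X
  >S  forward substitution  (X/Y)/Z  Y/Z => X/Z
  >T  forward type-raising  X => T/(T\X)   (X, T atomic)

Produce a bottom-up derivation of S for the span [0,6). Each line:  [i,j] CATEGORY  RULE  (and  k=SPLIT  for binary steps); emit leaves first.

[0,1] N/(N\PP)  lex  "in"
[1,2] N  lex  "every"
[2,3] (N\PP)\N  lex  "found"
[1,3] N\PP  <  k=2
[0,3] N  >  k=1
[3,4] (S/(S\N))\N  lex  "ate"
[0,4] S/(S\N)  <  k=3
[4,5] N  lex  "under"
[5,6] (S\N)\N  lex  "bone"
[4,6] S\N  <  k=5
[0,6] S  >  k=4

[0,6] S   >
  [0,4] S/(S\N)   <
    [0,3] N   >
      [0,1] "in" : N/(N\PP)
      [1,3] N\PP   <
        [1,2] "every" : N
        [2,3] "found" : (N\PP)\N
    [3,4] "ate" : (S/(S\N))\N
  [4,6] S\N   <
    [4,5] "under" : N
    [5,6] "bone" : (S\N)\N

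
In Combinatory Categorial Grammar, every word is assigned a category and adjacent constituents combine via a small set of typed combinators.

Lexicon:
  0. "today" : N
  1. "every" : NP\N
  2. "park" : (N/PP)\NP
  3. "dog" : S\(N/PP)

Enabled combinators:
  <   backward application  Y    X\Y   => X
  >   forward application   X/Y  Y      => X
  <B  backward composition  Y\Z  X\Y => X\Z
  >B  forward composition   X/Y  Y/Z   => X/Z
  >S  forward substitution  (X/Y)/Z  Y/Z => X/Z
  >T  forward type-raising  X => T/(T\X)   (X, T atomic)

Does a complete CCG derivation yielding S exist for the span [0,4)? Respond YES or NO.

[0,4] S   <
  [0,3] N/PP   <
    [0,2] NP   <
      [0,1] "today" : N
      [1,2] "every" : NP\N
    [2,3] "park" : (N/PP)\NP
  [3,4] "dog" : S\(N/PP)

YES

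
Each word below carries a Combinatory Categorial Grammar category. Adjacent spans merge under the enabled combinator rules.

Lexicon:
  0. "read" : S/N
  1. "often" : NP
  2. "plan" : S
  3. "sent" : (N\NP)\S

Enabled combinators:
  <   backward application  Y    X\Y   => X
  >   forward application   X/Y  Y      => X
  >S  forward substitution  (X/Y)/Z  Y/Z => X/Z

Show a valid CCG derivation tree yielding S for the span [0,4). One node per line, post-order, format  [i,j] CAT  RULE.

[0,1] S/N  lex  "read"
[1,2] NP  lex  "often"
[2,3] S  lex  "plan"
[3,4] (N\NP)\S  lex  "sent"
[2,4] N\NP  <  k=3
[1,4] N  <  k=2
[0,4] S  >  k=1

[0,4] S   >
  [0,1] "read" : S/N
  [1,4] N   <
    [1,2] "often" : NP
    [2,4] N\NP   <
      [2,3] "plan" : S
      [3,4] "sent" : (N\NP)\S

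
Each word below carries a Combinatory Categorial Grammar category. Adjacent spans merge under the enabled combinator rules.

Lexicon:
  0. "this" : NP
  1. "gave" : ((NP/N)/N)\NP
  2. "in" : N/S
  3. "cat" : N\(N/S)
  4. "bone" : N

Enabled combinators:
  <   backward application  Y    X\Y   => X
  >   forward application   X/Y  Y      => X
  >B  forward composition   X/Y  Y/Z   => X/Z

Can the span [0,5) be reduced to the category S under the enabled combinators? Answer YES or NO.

NP ((NP/N)/N)\NP N/S N\(N/S) N
CKY chart[0,5] = {NP}; S ∉ chart

NO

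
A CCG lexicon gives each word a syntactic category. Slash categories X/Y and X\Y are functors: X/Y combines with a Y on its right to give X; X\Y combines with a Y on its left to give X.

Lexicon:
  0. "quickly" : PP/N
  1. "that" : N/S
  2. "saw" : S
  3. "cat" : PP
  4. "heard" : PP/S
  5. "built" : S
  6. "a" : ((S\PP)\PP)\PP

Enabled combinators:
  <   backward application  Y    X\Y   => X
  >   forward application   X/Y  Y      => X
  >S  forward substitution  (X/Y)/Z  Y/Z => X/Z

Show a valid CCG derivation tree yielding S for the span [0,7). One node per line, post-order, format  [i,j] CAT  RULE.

[0,1] PP/N  lex  "quickly"
[1,2] N/S  lex  "that"
[2,3] S  lex  "saw"
[1,3] N  >  k=2
[0,3] PP  >  k=1
[3,4] PP  lex  "cat"
[4,5] PP/S  lex  "heard"
[5,6] S  lex  "built"
[4,6] PP  >  k=5
[6,7] ((S\PP)\PP)\PP  lex  "a"
[4,7] (S\PP)\PP  <  k=6
[3,7] S\PP  <  k=4
[0,7] S  <  k=3

[0,7] S   <
  [0,3] PP   >
    [0,1] "quickly" : PP/N
    [1,3] N   >
      [1,2] "that" : N/S
      [2,3] "saw" : S
  [3,7] S\PP   <
    [3,4] "cat" : PP
    [4,7] (S\PP)\PP   <
      [4,6] PP   >
        [4,5] "heard" : PP/S
        [5,6] "built" : S
      [6,7] "a" : ((S\PP)\PP)\PP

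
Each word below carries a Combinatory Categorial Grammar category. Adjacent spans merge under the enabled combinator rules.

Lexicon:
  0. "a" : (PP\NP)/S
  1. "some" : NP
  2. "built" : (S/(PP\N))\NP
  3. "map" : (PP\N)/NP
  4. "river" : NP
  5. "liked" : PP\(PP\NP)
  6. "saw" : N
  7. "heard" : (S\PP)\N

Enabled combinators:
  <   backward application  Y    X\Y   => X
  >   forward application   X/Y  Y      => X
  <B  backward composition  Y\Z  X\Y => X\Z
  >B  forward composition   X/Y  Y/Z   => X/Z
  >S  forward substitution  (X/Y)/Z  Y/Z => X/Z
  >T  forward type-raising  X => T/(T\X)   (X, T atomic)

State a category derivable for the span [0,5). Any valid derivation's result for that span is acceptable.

[0,8] S   <
  [0,6] PP   <
    [0,5] PP\NP   >
      [0,1] "a" : (PP\NP)/S
      [1,5] S   >
        [1,3] S/(PP\N)   <
          [1,2] "some" : NP
          [2,3] "built" : (S/(PP\N))\NP
        [3,5] PP\N   >
          [3,4] "map" : (PP\N)/NP
          [4,5] "river" : NP
    [5,6] "liked" : PP\(PP\NP)
  [6,8] S\PP   <
    [6,7] "saw" : N
    [7,8] "heard" : (S\PP)\N

PP\NP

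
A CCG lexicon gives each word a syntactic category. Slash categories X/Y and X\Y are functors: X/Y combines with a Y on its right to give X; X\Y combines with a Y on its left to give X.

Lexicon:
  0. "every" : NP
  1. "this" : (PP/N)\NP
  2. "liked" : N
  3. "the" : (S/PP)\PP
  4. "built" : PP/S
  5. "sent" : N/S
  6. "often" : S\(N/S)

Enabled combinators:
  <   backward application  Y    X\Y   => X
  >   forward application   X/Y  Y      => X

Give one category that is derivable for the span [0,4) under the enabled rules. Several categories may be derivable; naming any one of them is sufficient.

S/PP

[0,7] S   >
  [0,4] S/PP   <
    [0,3] PP   >
      [0,2] PP/N   <
        [0,1] "every" : NP
        [1,2] "this" : (PP/N)\NP
      [2,3] "liked" : N
    [3,4] "the" : (S/PP)\PP
  [4,7] PP   >
    [4,5] "built" : PP/S
    [5,7] S   <
      [5,6] "sent" : N/S
      [6,7] "often" : S\(N/S)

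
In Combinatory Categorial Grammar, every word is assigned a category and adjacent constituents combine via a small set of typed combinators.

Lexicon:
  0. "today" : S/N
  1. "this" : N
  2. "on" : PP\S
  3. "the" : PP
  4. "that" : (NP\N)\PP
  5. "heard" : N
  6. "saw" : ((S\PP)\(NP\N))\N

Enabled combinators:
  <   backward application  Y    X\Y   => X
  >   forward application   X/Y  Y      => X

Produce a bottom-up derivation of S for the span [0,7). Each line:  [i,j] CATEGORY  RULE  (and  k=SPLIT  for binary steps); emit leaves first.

[0,7] S   <
  [0,3] PP   <
    [0,2] S   >
      [0,1] "today" : S/N
      [1,2] "this" : N
    [2,3] "on" : PP\S
  [3,7] S\PP   <
    [3,5] NP\N   <
      [3,4] "the" : PP
      [4,5] "that" : (NP\N)\PP
    [5,7] (S\PP)\(NP\N)   <
      [5,6] "heard" : N
      [6,7] "saw" : ((S\PP)\(NP\N))\N

[0,1] S/N  lex  "today"
[1,2] N  lex  "this"
[0,2] S  >  k=1
[2,3] PP\S  lex  "on"
[0,3] PP  <  k=2
[3,4] PP  lex  "the"
[4,5] (NP\N)\PP  lex  "that"
[3,5] NP\N  <  k=4
[5,6] N  lex  "heard"
[6,7] ((S\PP)\(NP\N))\N  lex  "saw"
[5,7] (S\PP)\(NP\N)  <  k=6
[3,7] S\PP  <  k=5
[0,7] S  <  k=3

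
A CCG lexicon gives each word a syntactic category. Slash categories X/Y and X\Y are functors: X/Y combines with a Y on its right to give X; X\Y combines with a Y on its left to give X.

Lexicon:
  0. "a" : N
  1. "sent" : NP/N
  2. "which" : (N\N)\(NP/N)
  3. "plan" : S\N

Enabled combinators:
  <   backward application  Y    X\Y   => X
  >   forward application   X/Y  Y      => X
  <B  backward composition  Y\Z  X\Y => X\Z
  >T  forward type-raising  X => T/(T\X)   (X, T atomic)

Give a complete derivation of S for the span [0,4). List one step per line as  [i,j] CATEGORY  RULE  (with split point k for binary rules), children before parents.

[0,4] S   <
  [0,1] "a" : N
  [1,4] S\N   <B
    [1,3] N\N   <
      [1,2] "sent" : NP/N
      [2,3] "which" : (N\N)\(NP/N)
    [3,4] "plan" : S\N

[0,1] N  lex  "a"
[1,2] NP/N  lex  "sent"
[2,3] (N\N)\(NP/N)  lex  "which"
[1,3] N\N  <  k=2
[3,4] S\N  lex  "plan"
[1,4] S\N  <B  k=3
[0,4] S  <  k=1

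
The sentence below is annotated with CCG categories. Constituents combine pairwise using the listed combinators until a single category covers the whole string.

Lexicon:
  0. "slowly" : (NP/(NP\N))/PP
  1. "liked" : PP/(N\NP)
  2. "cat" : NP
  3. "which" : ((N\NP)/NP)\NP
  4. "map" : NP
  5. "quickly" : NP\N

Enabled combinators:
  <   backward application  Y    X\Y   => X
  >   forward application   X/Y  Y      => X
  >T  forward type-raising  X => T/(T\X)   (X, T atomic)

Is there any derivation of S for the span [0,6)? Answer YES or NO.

(NP/(NP\N))/PP PP/(N\NP) NP ((N\NP)/NP)\NP NP NP\N
CKY chart[0,6] = {N/(N\NP), NP, NP/(NP\NP), PP/(PP\NP), S/(S\NP)}; S ∉ chart

NO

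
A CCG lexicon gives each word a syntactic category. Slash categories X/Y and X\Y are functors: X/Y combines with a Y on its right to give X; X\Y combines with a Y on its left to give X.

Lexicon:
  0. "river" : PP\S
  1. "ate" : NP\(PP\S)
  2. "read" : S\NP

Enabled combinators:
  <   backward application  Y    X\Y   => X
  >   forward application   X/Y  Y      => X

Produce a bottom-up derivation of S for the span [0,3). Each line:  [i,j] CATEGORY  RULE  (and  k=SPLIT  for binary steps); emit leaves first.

[0,1] PP\S  lex  "river"
[1,2] NP\(PP\S)  lex  "ate"
[0,2] NP  <  k=1
[2,3] S\NP  lex  "read"
[0,3] S  <  k=2

[0,3] S   <
  [0,2] NP   <
    [0,1] "river" : PP\S
    [1,2] "ate" : NP\(PP\S)
  [2,3] "read" : S\NP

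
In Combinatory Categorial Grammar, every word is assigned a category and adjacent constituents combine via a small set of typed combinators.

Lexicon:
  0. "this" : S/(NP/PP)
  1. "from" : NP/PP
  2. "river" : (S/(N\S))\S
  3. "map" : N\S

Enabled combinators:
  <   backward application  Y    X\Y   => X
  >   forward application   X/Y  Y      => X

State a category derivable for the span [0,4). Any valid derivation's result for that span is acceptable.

[0,4] S   >
  [0,3] S/(N\S)   <
    [0,2] S   >
      [0,1] "this" : S/(NP/PP)
      [1,2] "from" : NP/PP
    [2,3] "river" : (S/(N\S))\S
  [3,4] "map" : N\S

S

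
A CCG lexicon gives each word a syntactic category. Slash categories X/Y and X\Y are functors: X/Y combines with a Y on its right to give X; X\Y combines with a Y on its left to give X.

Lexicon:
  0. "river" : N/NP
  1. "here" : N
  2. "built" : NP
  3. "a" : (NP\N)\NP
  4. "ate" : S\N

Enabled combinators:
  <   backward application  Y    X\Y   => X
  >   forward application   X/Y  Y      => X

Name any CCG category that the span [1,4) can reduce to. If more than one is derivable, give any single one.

NP

[0,5] S   <
  [0,4] N   >
    [0,1] "river" : N/NP
    [1,4] NP   <
      [1,2] "here" : N
      [2,4] NP\N   <
        [2,3] "built" : NP
        [3,4] "a" : (NP\N)\NP
  [4,5] "ate" : S\N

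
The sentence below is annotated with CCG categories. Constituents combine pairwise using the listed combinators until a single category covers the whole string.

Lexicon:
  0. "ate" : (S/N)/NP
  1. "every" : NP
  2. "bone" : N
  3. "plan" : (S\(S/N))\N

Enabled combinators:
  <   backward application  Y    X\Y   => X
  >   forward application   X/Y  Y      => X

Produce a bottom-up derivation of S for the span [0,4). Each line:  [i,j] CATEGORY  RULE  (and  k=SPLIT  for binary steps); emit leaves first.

[0,4] S   <
  [0,2] S/N   >
    [0,1] "ate" : (S/N)/NP
    [1,2] "every" : NP
  [2,4] S\(S/N)   <
    [2,3] "bone" : N
    [3,4] "plan" : (S\(S/N))\N

[0,1] (S/N)/NP  lex  "ate"
[1,2] NP  lex  "every"
[0,2] S/N  >  k=1
[2,3] N  lex  "bone"
[3,4] (S\(S/N))\N  lex  "plan"
[2,4] S\(S/N)  <  k=3
[0,4] S  <  k=2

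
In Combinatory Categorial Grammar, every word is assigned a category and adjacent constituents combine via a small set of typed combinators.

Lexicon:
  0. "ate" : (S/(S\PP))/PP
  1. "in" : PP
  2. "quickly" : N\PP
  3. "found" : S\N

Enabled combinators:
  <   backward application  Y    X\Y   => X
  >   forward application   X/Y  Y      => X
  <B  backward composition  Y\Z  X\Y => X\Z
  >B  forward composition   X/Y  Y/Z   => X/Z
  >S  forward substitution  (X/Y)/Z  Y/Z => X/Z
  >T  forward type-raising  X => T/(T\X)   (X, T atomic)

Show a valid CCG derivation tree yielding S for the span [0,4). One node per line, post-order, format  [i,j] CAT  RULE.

[0,4] S   >
  [0,2] S/(S\PP)   >
    [0,1] "ate" : (S/(S\PP))/PP
    [1,2] "in" : PP
  [2,4] S\PP   <B
    [2,3] "quickly" : N\PP
    [3,4] "found" : S\N

[0,1] (S/(S\PP))/PP  lex  "ate"
[1,2] PP  lex  "in"
[0,2] S/(S\PP)  >  k=1
[2,3] N\PP  lex  "quickly"
[3,4] S\N  lex  "found"
[2,4] S\PP  <B  k=3
[0,4] S  >  k=2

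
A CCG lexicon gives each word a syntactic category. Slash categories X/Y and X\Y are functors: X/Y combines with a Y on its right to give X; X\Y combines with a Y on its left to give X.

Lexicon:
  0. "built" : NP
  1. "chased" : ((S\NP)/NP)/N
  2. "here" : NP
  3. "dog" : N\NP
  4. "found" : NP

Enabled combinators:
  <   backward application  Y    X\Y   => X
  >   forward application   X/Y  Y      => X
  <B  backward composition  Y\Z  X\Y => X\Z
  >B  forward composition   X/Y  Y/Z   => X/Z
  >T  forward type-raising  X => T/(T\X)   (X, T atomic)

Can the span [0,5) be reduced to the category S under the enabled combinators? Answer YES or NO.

YES

[0,5] S   >
  [0,1] S/(S\NP)   >T
    [0,1] "built" : NP
  [1,5] S\NP   >
    [1,4] (S\NP)/NP   >
      [1,2] "chased" : ((S\NP)/NP)/N
      [2,4] N   <
        [2,3] "here" : NP
        [3,4] "dog" : N\NP
    [4,5] "found" : NP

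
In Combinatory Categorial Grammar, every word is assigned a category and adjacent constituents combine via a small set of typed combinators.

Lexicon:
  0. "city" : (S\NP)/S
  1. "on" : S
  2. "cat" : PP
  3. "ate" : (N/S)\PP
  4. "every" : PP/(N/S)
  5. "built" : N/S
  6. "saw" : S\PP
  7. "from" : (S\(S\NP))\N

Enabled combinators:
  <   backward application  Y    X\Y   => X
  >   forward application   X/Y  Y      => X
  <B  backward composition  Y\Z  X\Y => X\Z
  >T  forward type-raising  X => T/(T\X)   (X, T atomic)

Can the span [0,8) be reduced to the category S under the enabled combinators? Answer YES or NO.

[0,8] S   <
  [0,2] S\NP   >
    [0,1] "city" : (S\NP)/S
    [1,2] "on" : S
  [2,8] S\(S\NP)   <
    [2,7] N   >
      [2,4] N/S   <
        [2,3] "cat" : PP
        [3,4] "ate" : (N/S)\PP
      [4,7] S   <
        [4,6] PP   >
          [4,5] "every" : PP/(N/S)
          [5,6] "built" : N/S
        [6,7] "saw" : S\PP
    [7,8] "from" : (S\(S\NP))\N

YES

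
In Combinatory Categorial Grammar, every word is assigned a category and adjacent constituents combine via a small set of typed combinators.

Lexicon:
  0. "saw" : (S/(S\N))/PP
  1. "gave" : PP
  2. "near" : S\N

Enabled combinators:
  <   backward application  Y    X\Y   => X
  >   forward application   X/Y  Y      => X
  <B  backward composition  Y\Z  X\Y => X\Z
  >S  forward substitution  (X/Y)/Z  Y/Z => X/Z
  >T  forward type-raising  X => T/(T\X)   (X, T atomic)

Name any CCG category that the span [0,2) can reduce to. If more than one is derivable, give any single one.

S/(S\N)

[0,3] S   >
  [0,2] S/(S\N)   >
    [0,1] "saw" : (S/(S\N))/PP
    [1,2] "gave" : PP
  [2,3] "near" : S\N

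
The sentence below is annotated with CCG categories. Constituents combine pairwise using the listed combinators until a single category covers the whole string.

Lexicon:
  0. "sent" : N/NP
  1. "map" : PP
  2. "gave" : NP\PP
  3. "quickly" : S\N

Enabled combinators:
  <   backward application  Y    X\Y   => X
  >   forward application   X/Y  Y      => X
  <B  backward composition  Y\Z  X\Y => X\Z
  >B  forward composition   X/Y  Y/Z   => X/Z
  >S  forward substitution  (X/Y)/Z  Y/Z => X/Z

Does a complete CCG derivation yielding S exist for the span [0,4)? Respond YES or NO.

YES

[0,4] S   <
  [0,3] N   >
    [0,1] "sent" : N/NP
    [1,3] NP   <
      [1,2] "map" : PP
      [2,3] "gave" : NP\PP
  [3,4] "quickly" : S\N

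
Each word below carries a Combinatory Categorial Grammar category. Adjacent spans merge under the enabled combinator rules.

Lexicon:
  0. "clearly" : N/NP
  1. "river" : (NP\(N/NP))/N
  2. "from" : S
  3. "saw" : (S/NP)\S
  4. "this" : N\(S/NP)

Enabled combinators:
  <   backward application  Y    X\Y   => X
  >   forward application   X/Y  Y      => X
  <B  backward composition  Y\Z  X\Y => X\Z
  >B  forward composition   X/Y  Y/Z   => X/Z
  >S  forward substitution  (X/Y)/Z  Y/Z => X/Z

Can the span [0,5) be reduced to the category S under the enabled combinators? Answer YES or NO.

N/NP (NP\(N/NP))/N S (S/NP)\S N\(S/NP)
CKY chart[0,5] = {NP}; S ∉ chart

NO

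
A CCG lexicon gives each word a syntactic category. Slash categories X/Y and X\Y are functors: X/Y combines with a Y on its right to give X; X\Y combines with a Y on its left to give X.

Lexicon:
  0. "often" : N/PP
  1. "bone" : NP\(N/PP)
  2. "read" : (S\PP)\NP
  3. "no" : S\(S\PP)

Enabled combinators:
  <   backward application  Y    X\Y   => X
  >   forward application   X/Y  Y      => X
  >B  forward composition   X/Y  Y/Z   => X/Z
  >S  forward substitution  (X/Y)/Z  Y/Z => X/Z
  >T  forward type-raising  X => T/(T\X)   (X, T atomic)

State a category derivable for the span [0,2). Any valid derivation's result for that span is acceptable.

NP

[0,4] S   <
  [0,3] S\PP   <
    [0,2] NP   <
      [0,1] "often" : N/PP
      [1,2] "bone" : NP\(N/PP)
    [2,3] "read" : (S\PP)\NP
  [3,4] "no" : S\(S\PP)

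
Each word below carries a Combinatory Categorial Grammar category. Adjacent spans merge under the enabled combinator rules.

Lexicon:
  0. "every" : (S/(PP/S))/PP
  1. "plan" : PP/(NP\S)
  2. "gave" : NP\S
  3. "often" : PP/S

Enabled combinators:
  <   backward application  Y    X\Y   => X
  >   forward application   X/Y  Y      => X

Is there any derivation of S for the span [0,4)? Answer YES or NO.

[0,4] S   >
  [0,3] S/(PP/S)   >
    [0,1] "every" : (S/(PP/S))/PP
    [1,3] PP   >
      [1,2] "plan" : PP/(NP\S)
      [2,3] "gave" : NP\S
  [3,4] "often" : PP/S

YES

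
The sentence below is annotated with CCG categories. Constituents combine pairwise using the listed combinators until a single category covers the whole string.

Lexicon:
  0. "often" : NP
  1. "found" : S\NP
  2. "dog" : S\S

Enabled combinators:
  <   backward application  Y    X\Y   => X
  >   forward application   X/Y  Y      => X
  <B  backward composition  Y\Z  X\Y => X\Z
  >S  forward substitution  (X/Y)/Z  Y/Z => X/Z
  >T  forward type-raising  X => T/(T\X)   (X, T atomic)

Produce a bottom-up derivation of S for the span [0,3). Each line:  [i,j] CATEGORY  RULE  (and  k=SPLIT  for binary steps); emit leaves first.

[0,1] NP  lex  "often"
[0,1] S/(S\NP)  >T
[1,2] S\NP  lex  "found"
[2,3] S\S  lex  "dog"
[1,3] S\NP  <B  k=2
[0,3] S  >  k=1

[0,3] S   >
  [0,1] S/(S\NP)   >T
    [0,1] "often" : NP
  [1,3] S\NP   <B
    [1,2] "found" : S\NP
    [2,3] "dog" : S\S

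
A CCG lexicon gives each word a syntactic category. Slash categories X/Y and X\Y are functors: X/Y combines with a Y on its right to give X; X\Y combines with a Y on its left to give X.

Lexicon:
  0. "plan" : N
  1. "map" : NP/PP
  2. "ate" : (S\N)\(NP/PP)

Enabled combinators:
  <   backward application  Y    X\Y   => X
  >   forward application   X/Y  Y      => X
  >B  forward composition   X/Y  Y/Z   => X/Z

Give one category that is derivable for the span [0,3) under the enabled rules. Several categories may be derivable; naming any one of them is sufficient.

[0,3] S   <
  [0,1] "plan" : N
  [1,3] S\N   <
    [1,2] "map" : NP/PP
    [2,3] "ate" : (S\N)\(NP/PP)

S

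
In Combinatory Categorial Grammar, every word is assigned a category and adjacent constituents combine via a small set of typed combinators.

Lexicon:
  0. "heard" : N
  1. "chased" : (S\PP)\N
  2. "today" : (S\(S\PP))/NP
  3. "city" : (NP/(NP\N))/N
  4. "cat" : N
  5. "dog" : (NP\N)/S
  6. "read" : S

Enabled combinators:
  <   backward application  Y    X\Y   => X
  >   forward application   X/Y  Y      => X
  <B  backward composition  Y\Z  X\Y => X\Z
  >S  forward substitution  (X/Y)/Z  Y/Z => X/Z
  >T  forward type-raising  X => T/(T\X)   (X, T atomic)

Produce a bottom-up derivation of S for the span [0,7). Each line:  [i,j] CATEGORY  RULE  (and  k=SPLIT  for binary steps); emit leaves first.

[0,1] N  lex  "heard"
[1,2] (S\PP)\N  lex  "chased"
[2,3] (S\(S\PP))/NP  lex  "today"
[3,4] (NP/(NP\N))/N  lex  "city"
[4,5] N  lex  "cat"
[3,5] NP/(NP\N)  >  k=4
[5,6] (NP\N)/S  lex  "dog"
[6,7] S  lex  "read"
[5,7] NP\N  >  k=6
[3,7] NP  >  k=5
[2,7] S\(S\PP)  >  k=3
[1,7] S\N  <B  k=2
[0,7] S  <  k=1

[0,7] S   <
  [0,1] "heard" : N
  [1,7] S\N   <B
    [1,2] "chased" : (S\PP)\N
    [2,7] S\(S\PP)   >
      [2,3] "today" : (S\(S\PP))/NP
      [3,7] NP   >
        [3,5] NP/(NP\N)   >
          [3,4] "city" : (NP/(NP\N))/N
          [4,5] "cat" : N
        [5,7] NP\N   >
          [5,6] "dog" : (NP\N)/S
          [6,7] "read" : S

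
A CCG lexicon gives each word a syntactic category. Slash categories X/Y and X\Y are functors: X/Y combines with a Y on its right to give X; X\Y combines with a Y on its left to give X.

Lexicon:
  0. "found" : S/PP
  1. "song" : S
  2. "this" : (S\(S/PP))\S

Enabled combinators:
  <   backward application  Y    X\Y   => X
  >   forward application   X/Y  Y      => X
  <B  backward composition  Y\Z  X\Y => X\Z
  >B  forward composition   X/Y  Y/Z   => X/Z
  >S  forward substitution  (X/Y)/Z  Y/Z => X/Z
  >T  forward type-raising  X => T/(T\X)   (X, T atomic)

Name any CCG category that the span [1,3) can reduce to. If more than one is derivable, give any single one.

[0,3] S   <
  [0,1] "found" : S/PP
  [1,3] S\(S/PP)   <
    [1,2] "song" : S
    [2,3] "this" : (S\(S/PP))\S

S\(S/PP)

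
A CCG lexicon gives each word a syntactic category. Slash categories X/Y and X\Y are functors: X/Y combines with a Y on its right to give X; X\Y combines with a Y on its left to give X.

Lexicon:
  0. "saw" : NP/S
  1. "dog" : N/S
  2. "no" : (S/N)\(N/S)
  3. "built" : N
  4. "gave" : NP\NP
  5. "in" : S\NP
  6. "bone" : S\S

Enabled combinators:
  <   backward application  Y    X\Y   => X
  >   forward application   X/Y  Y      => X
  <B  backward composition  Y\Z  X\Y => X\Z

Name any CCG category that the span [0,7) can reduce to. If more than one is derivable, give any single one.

[0,7] S   <
  [0,4] NP   >
    [0,1] "saw" : NP/S
    [1,4] S   >
      [1,3] S/N   <
        [1,2] "dog" : N/S
        [2,3] "no" : (S/N)\(N/S)
      [3,4] "built" : N
  [4,7] S\NP   <B
    [4,5] "gave" : NP\NP
    [5,7] S\NP   <B
      [5,6] "in" : S\NP
      [6,7] "bone" : S\S

S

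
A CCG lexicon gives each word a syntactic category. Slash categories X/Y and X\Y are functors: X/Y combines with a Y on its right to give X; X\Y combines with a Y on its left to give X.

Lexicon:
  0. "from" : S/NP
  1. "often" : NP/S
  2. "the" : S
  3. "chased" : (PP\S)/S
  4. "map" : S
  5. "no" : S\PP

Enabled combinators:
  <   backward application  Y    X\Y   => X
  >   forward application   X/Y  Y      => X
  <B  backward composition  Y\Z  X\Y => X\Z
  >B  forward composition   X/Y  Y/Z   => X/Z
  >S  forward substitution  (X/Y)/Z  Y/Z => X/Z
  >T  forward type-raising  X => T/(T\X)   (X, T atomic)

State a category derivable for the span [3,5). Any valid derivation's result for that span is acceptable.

[0,6] S   <
  [0,5] PP   <
    [0,3] S   >
      [0,1] "from" : S/NP
      [1,3] NP   >
        [1,2] "often" : NP/S
        [2,3] "the" : S
    [3,5] PP\S   >
      [3,4] "chased" : (PP\S)/S
      [4,5] "map" : S
  [5,6] "no" : S\PP

PP\S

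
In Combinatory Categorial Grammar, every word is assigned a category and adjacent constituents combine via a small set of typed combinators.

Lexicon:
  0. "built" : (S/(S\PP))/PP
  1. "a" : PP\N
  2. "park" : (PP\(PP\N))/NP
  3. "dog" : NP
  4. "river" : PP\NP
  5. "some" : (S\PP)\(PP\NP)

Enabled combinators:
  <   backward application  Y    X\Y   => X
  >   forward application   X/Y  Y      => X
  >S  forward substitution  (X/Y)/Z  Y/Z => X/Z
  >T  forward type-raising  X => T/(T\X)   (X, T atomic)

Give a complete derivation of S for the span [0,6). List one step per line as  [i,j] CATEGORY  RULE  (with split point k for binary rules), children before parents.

[0,6] S   >
  [0,4] S/(S\PP)   >
    [0,1] "built" : (S/(S\PP))/PP
    [1,4] PP   <
      [1,2] "a" : PP\N
      [2,4] PP\(PP\N)   >
        [2,3] "park" : (PP\(PP\N))/NP
        [3,4] "dog" : NP
  [4,6] S\PP   <
    [4,5] "river" : PP\NP
    [5,6] "some" : (S\PP)\(PP\NP)

[0,1] (S/(S\PP))/PP  lex  "built"
[1,2] PP\N  lex  "a"
[2,3] (PP\(PP\N))/NP  lex  "park"
[3,4] NP  lex  "dog"
[2,4] PP\(PP\N)  >  k=3
[1,4] PP  <  k=2
[0,4] S/(S\PP)  >  k=1
[4,5] PP\NP  lex  "river"
[5,6] (S\PP)\(PP\NP)  lex  "some"
[4,6] S\PP  <  k=5
[0,6] S  >  k=4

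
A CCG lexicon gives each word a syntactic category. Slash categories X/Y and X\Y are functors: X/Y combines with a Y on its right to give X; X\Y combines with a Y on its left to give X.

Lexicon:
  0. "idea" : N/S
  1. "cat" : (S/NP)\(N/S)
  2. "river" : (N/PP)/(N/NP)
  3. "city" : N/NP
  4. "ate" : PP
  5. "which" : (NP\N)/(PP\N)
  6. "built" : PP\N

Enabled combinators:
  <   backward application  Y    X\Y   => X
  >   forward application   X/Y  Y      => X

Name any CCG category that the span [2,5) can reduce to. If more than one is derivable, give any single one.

[0,7] S   >
  [0,2] S/NP   <
    [0,1] "idea" : N/S
    [1,2] "cat" : (S/NP)\(N/S)
  [2,7] NP   <
    [2,5] N   >
      [2,4] N/PP   >
        [2,3] "river" : (N/PP)/(N/NP)
        [3,4] "city" : N/NP
      [4,5] "ate" : PP
    [5,7] NP\N   >
      [5,6] "which" : (NP\N)/(PP\N)
      [6,7] "built" : PP\N

N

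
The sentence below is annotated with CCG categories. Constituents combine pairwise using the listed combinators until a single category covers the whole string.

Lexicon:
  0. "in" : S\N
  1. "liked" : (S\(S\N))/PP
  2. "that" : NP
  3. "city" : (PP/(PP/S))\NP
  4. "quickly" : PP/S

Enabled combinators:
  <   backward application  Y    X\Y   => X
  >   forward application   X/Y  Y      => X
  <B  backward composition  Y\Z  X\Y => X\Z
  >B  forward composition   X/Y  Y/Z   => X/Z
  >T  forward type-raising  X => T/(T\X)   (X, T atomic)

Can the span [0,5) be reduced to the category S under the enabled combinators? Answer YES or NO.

YES

[0,5] S   <
  [0,1] "in" : S\N
  [1,5] S\(S\N)   >
    [1,2] "liked" : (S\(S\N))/PP
    [2,5] PP   >
      [2,4] PP/(PP/S)   <
        [2,3] "that" : NP
        [3,4] "city" : (PP/(PP/S))\NP
      [4,5] "quickly" : PP/S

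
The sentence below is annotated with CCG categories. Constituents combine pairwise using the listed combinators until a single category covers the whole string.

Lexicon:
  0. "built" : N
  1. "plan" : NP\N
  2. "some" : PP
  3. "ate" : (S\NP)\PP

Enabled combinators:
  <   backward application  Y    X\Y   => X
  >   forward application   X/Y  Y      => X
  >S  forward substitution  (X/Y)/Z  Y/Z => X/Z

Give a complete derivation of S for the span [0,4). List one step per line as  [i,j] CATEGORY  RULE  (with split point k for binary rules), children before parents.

[0,4] S   <
  [0,2] NP   <
    [0,1] "built" : N
    [1,2] "plan" : NP\N
  [2,4] S\NP   <
    [2,3] "some" : PP
    [3,4] "ate" : (S\NP)\PP

[0,1] N  lex  "built"
[1,2] NP\N  lex  "plan"
[0,2] NP  <  k=1
[2,3] PP  lex  "some"
[3,4] (S\NP)\PP  lex  "ate"
[2,4] S\NP  <  k=3
[0,4] S  <  k=2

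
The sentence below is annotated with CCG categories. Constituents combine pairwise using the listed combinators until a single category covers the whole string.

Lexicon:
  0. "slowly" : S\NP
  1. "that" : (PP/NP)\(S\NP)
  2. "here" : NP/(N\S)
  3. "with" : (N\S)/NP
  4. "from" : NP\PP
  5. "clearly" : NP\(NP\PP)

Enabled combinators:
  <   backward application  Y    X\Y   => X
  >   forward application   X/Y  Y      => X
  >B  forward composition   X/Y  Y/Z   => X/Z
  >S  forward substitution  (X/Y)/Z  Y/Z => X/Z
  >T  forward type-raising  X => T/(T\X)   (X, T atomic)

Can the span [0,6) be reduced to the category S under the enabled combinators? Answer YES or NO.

NO

S\NP (PP/NP)\(S\NP) NP/(N\S) (N\S)/NP NP\PP NP\(NP\PP)
CKY chart[0,6] = {N/(N\PP), NP/(NP\PP), PP, PP/(NP\NP), PP/(PP\PP), S/(S\PP)}; S ∉ chart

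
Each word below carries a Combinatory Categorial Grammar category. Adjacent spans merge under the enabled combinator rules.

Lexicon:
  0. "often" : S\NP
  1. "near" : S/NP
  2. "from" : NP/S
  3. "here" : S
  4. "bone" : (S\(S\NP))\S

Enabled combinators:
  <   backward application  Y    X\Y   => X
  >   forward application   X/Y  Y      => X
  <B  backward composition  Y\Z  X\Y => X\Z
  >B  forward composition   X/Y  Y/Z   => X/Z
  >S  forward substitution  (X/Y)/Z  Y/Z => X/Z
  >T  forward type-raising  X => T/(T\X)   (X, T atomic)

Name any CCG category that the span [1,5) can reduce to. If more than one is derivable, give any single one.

S\(S\NP)

[0,5] S   <
  [0,1] "often" : S\NP
  [1,5] S\(S\NP)   <
    [1,4] S   >
      [1,2] "near" : S/NP
      [2,4] NP   >
        [2,3] "from" : NP/S
        [3,4] "here" : S
    [4,5] "bone" : (S\(S\NP))\S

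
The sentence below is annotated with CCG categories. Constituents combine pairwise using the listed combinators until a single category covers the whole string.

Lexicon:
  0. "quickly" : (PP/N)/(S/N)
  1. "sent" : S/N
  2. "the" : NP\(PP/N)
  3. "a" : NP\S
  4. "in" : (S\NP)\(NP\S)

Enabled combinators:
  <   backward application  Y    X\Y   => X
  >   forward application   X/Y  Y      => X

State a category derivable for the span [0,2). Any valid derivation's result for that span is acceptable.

PP/N

[0,5] S   <
  [0,3] NP   <
    [0,2] PP/N   >
      [0,1] "quickly" : (PP/N)/(S/N)
      [1,2] "sent" : S/N
    [2,3] "the" : NP\(PP/N)
  [3,5] S\NP   <
    [3,4] "a" : NP\S
    [4,5] "in" : (S\NP)\(NP\S)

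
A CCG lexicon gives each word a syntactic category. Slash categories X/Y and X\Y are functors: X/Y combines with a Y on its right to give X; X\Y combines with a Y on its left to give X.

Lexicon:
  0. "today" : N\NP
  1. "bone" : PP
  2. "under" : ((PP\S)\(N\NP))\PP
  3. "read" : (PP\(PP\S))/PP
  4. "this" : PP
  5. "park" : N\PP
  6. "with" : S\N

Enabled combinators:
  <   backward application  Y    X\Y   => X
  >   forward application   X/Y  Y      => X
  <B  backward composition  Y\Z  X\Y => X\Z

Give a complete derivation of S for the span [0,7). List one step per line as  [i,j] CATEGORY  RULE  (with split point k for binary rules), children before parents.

[0,1] N\NP  lex  "today"
[1,2] PP  lex  "bone"
[2,3] ((PP\S)\(N\NP))\PP  lex  "under"
[1,3] (PP\S)\(N\NP)  <  k=2
[0,3] PP\S  <  k=1
[3,4] (PP\(PP\S))/PP  lex  "read"
[4,5] PP  lex  "this"
[3,5] PP\(PP\S)  >  k=4
[0,5] PP  <  k=3
[5,6] N\PP  lex  "park"
[6,7] S\N  lex  "with"
[5,7] S\PP  <B  k=6
[0,7] S  <  k=5

[0,7] S   <
  [0,5] PP   <
    [0,3] PP\S   <
      [0,1] "today" : N\NP
      [1,3] (PP\S)\(N\NP)   <
        [1,2] "bone" : PP
        [2,3] "under" : ((PP\S)\(N\NP))\PP
    [3,5] PP\(PP\S)   >
      [3,4] "read" : (PP\(PP\S))/PP
      [4,5] "this" : PP
  [5,7] S\PP   <B
    [5,6] "park" : N\PP
    [6,7] "with" : S\N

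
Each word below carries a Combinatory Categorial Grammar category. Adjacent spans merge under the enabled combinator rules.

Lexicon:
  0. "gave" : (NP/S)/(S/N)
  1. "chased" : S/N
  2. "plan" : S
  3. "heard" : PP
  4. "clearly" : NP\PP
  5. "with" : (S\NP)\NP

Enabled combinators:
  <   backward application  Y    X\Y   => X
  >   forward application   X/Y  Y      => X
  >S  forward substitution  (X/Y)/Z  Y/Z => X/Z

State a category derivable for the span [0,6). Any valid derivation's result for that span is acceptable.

S

[0,6] S   <
  [0,3] NP   >
    [0,2] NP/S   >
      [0,1] "gave" : (NP/S)/(S/N)
      [1,2] "chased" : S/N
    [2,3] "plan" : S
  [3,6] S\NP   <
    [3,5] NP   <
      [3,4] "heard" : PP
      [4,5] "clearly" : NP\PP
    [5,6] "with" : (S\NP)\NP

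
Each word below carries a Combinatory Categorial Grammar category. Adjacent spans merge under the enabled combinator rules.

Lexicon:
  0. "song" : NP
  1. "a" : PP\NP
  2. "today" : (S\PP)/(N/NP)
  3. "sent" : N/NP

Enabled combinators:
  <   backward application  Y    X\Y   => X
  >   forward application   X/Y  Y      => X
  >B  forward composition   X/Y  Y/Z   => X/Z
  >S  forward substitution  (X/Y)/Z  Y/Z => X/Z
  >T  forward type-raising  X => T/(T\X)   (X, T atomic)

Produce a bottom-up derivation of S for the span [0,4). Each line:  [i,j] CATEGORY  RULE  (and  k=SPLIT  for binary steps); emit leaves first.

[0,1] NP  lex  "song"
[1,2] PP\NP  lex  "a"
[0,2] PP  <  k=1
[2,3] (S\PP)/(N/NP)  lex  "today"
[3,4] N/NP  lex  "sent"
[2,4] S\PP  >  k=3
[0,4] S  <  k=2

[0,4] S   <
  [0,2] PP   <
    [0,1] "song" : NP
    [1,2] "a" : PP\NP
  [2,4] S\PP   >
    [2,3] "today" : (S\PP)/(N/NP)
    [3,4] "sent" : N/NP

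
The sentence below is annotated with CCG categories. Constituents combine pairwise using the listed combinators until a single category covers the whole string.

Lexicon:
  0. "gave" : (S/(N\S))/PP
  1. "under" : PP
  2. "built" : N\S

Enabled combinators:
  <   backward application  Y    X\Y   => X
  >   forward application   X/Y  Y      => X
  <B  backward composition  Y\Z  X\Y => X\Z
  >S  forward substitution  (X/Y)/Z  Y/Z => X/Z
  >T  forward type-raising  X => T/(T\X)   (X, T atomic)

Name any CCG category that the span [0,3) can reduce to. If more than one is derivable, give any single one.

S

[0,3] S   >
  [0,2] S/(N\S)   >
    [0,1] "gave" : (S/(N\S))/PP
    [1,2] "under" : PP
  [2,3] "built" : N\S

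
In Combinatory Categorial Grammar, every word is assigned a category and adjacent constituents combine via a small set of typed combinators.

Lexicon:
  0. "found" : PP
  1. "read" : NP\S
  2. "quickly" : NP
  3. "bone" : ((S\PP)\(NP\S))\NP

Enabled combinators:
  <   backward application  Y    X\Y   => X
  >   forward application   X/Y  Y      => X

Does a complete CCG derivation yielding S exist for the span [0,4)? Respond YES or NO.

[0,4] S   <
  [0,1] "found" : PP
  [1,4] S\PP   <
    [1,2] "read" : NP\S
    [2,4] (S\PP)\(NP\S)   <
      [2,3] "quickly" : NP
      [3,4] "bone" : ((S\PP)\(NP\S))\NP

YES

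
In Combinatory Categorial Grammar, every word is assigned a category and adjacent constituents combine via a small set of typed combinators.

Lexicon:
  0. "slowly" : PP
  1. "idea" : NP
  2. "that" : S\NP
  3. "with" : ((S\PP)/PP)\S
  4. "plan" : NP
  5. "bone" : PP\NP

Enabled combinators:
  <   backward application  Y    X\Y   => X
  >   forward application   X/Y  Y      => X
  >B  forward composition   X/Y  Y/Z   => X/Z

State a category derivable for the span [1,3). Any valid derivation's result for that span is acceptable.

[0,6] S   <
  [0,1] "slowly" : PP
  [1,6] S\PP   >
    [1,4] (S\PP)/PP   <
      [1,3] S   <
        [1,2] "idea" : NP
        [2,3] "that" : S\NP
      [3,4] "with" : ((S\PP)/PP)\S
    [4,6] PP   <
      [4,5] "plan" : NP
      [5,6] "bone" : PP\NP

S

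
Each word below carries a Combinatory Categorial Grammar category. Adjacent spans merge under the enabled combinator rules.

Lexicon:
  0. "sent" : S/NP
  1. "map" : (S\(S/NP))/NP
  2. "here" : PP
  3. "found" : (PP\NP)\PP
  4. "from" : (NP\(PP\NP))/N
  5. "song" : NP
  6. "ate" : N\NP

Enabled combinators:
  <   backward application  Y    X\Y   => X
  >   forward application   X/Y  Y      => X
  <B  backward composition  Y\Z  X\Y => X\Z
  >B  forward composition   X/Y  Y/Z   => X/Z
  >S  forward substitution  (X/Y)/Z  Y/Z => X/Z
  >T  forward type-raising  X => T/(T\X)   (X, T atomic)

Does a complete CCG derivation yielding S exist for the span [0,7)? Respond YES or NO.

[0,7] S   <
  [0,1] "sent" : S/NP
  [1,7] S\(S/NP)   >
    [1,2] "map" : (S\(S/NP))/NP
    [2,7] NP   >
      [2,3] NP/(NP\PP)   >T
        [2,3] "here" : PP
      [3,7] NP\PP   <B
        [3,4] "found" : (PP\NP)\PP
        [4,7] NP\(PP\NP)   >
          [4,5] "from" : (NP\(PP\NP))/N
          [5,7] N   >
            [5,6] N/(N\NP)   >T
              [5,6] "song" : NP
            [6,7] "ate" : N\NP

YES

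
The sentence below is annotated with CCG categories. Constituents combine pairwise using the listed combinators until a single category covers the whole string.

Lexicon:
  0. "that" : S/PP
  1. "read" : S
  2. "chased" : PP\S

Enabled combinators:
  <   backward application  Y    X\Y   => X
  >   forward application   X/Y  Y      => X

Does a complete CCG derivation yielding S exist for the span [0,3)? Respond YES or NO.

[0,3] S   >
  [0,1] "that" : S/PP
  [1,3] PP   <
    [1,2] "read" : S
    [2,3] "chased" : PP\S

YES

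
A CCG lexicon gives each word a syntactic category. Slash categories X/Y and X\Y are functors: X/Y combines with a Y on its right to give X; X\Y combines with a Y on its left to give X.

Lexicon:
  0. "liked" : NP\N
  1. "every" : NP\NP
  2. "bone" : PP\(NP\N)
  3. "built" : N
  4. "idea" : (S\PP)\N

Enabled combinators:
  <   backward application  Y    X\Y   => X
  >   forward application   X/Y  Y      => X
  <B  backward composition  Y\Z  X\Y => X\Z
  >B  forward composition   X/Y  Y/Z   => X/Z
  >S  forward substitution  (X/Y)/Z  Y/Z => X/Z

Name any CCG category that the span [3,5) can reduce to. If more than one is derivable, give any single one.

S\PP

[0,5] S   <
  [0,3] PP   <
    [0,2] NP\N   <B
      [0,1] "liked" : NP\N
      [1,2] "every" : NP\NP
    [2,3] "bone" : PP\(NP\N)
  [3,5] S\PP   <
    [3,4] "built" : N
    [4,5] "idea" : (S\PP)\N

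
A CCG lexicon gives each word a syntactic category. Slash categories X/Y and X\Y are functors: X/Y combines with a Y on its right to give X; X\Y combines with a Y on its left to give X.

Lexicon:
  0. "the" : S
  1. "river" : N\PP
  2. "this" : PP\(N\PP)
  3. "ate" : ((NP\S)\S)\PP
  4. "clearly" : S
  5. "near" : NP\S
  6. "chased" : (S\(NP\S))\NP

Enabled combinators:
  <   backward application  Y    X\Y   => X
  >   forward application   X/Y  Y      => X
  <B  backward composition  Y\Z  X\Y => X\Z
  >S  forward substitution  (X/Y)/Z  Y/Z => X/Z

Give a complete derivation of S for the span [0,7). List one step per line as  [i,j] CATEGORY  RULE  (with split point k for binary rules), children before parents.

[0,7] S   <
  [0,4] NP\S   <
    [0,1] "the" : S
    [1,4] (NP\S)\S   <
      [1,3] PP   <
        [1,2] "river" : N\PP
        [2,3] "this" : PP\(N\PP)
      [3,4] "ate" : ((NP\S)\S)\PP
  [4,7] S\(NP\S)   <
    [4,6] NP   <
      [4,5] "clearly" : S
      [5,6] "near" : NP\S
    [6,7] "chased" : (S\(NP\S))\NP

[0,1] S  lex  "the"
[1,2] N\PP  lex  "river"
[2,3] PP\(N\PP)  lex  "this"
[1,3] PP  <  k=2
[3,4] ((NP\S)\S)\PP  lex  "ate"
[1,4] (NP\S)\S  <  k=3
[0,4] NP\S  <  k=1
[4,5] S  lex  "clearly"
[5,6] NP\S  lex  "near"
[4,6] NP  <  k=5
[6,7] (S\(NP\S))\NP  lex  "chased"
[4,7] S\(NP\S)  <  k=6
[0,7] S  <  k=4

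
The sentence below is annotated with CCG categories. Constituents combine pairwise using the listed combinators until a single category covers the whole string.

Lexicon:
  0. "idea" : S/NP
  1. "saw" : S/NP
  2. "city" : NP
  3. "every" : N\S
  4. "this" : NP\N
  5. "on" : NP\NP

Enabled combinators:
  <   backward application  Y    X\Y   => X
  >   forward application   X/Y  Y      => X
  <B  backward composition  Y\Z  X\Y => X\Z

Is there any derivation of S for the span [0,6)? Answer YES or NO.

YES

[0,6] S   >
  [0,1] "idea" : S/NP
  [1,6] NP   <
    [1,4] N   <
      [1,3] S   >
        [1,2] "saw" : S/NP
        [2,3] "city" : NP
      [3,4] "every" : N\S
    [4,6] NP\N   <B
      [4,5] "this" : NP\N
      [5,6] "on" : NP\NP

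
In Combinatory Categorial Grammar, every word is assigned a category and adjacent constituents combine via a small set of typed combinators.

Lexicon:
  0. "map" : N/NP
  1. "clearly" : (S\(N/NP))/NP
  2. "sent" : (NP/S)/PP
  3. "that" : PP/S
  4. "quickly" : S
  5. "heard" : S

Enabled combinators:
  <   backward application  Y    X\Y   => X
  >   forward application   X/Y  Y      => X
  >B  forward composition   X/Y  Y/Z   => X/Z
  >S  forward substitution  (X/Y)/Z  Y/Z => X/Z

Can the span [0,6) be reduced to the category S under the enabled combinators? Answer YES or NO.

[0,6] S   <
  [0,1] "map" : N/NP
  [1,6] S\(N/NP)   >
    [1,2] "clearly" : (S\(N/NP))/NP
    [2,6] NP   >
      [2,5] NP/S   >
        [2,3] "sent" : (NP/S)/PP
        [3,5] PP   >
          [3,4] "that" : PP/S
          [4,5] "quickly" : S
      [5,6] "heard" : S

YES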